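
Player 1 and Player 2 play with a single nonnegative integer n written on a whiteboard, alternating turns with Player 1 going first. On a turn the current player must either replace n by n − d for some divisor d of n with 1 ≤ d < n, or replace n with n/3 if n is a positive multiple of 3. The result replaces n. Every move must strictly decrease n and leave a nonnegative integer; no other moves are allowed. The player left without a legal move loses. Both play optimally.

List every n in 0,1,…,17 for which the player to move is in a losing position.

Compute win/loss labels from the base case upward. A position with no move is L. Any other position is W if it can reach an L in one move, else L.
n=0: no move → L
n=1: no move → L
n=2: →1(L), so W
n=3: →1(L), so W
n=4: →2(W), 3(W) — all W, so L
n=5: →4(L), so W
n=6: →4(L), so W
n=7: →6(W) only, which is W, so L
n=8: →4(L), so W
n=9: →3(W), 6(W), 8(W) — all W, so L
n=10: →9(L), so W
n=11: →10(W) only, which is W, so L
n=12: →4(L), so W
n=13: →12(W) only, which is W, so L
n=14: →7(L), so W
n=15: →5(W), 10(W), 12(W), 14(W) — all W, so L
n=16: →15(L), so W
n=17: →16(W) only, which is W, so L
The losing starting values of n are exactly the entries labelled L in this table (9 of them).

0, 1, 4, 7, 9, 11, 13, 15, 17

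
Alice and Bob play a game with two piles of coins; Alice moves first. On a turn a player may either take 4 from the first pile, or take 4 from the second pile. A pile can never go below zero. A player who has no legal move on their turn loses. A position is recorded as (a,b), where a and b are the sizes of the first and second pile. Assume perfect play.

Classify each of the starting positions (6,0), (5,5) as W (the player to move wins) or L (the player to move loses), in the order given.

(6,0): W, (5,5): L

Build the W/L table. Terminal = L. A non-terminal position is W if it has a move to some L; otherwise it is L.
No move ever increases a pile, so every position that can arise here has a ≤ 6 and b ≤ 5; it is enough to label the cells with 0 ≤ a ≤ 6 and 0 ≤ b ≤ 5.
Every move lowers a or b (never raises either), so fill the grid row by row in increasing a, and left to right within a row: each cell's successors are then already labelled.
      b=0  b=1  b=2  b=3  b=4  b=5
a=0:    L    L    L    L    W    W
a=1:    L    L    L    L    W    W
a=2:    L    L    L    L    W    W
a=3:    L    L    L    L    W    W
a=4:    W    W    W    W    L    L
a=5:    W    W    W    W    L    L
a=6:    W    W    W    W    L    L
Cells with no legal move (terminal, hence L): (0,0), (0,1), (0,2), (0,3), (1,0), (1,1), (1,2), (1,3), (2,0), (2,1), (2,2), (2,3), (3,0), (3,1), (3,2), (3,3).
The remaining L cells, each justified by listing all of its moves:
(4,4): only reaches (0,4)(W), (4,0)(W), all W → L
(4,5): only reaches (0,5)(W), (4,1)(W), all W → L
(5,4): only reaches (1,4)(W), (5,0)(W), all W → L
(5,5): only reaches (1,5)(W), (5,1)(W), all W → L
(6,4): only reaches (2,4)(W), (6,0)(W), all W → L
(6,5): only reaches (2,5)(W), (6,1)(W), all W → L
Every other cell has at least one move into one of the L cells above, so it is W.
(6,0): the move to (2,0) reaches an L cell, so W
(5,5): one of the L cells justified above, so L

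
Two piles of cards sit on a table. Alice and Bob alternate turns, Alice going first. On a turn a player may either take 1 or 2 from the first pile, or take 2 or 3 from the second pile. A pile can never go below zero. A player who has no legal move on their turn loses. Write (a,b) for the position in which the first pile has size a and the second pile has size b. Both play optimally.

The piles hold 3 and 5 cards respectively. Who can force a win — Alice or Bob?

Build the W/L table. Terminal = L. A non-terminal position is W if it has a move to some L; otherwise it is L.
No move ever increases a pile, so every position that can arise here has a ≤ 3 and b ≤ 5; it is enough to label the cells with 0 ≤ a ≤ 3 and 0 ≤ b ≤ 5.
Every move lowers a or b (never raises either), so fill the grid row by row in increasing a, and left to right within a row: each cell's successors are then already labelled.
      b=0  b=1  b=2  b=3  b=4  b=5
a=0:    L    L    W    W    W    L
a=1:    W    W    L    L    W    W
a=2:    W    W    W    W    L    W
a=3:    L    L    W    W    W    L
Cells with no legal move (terminal, hence L): (0,0), (0,1).
The remaining L cells, each justified by listing all of its moves:
(0,5): moves to (0,3)(W), (0,2)(W); every one is W ⇒ L
(1,2): moves to (0,2)(W), (1,0)(W); every one is W ⇒ L
(1,3): moves to (0,3)(W), (1,1)(W), (1,0)(W); every one is W ⇒ L
(2,4): moves to (1,4)(W), (0,4)(W), (2,2)(W), (2,1)(W); every one is W ⇒ L
(3,0): moves to (2,0)(W), (1,0)(W); every one is W ⇒ L
(3,1): moves to (2,1)(W), (1,1)(W); every one is W ⇒ L
(3,5): moves to (2,5)(W), (1,5)(W), (3,3)(W), (3,2)(W); every one is W ⇒ L
Every other cell has at least one move into one of the L cells above, so it is W.
Every move from (3,5) reaches a W position, so the mover loses.

Bob wins.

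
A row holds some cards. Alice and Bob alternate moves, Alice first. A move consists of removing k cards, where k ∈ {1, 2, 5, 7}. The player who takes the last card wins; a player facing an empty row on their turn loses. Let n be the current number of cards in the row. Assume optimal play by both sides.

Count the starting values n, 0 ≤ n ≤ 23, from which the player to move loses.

Build the W/L table. Terminal = L. A non-terminal position is W if it has a move to some L; otherwise it is L.
n=0: no move → L
n=1: reaches L-position 0 → W
n=2: reaches L-position 0 → W
n=3: only reaches 2(W), 1(W), all W → L
n=4: reaches L-position 3 → W
n=5: reaches L-position 3 → W
n=6: only reaches 5(W), 4(W), 1(W), all W → L
n=7: reaches L-position 6 → W
n=8: reaches L-position 6 → W
n=9: only reaches 8(W), 7(W), 4(W), 2(W), all W → L
n=10: reaches L-position 9 → W
n=11: reaches L-position 9 → W
n=12: only reaches 11(W), 10(W), 7(W), 5(W), all W → L
n=13: reaches L-position 12 → W
n=14: reaches L-position 12 → W
n=15: only reaches 14(W), 13(W), 10(W), 8(W), all W → L
n=16: reaches L-position 15 → W
n=17: reaches L-position 15 → W
n=18: only reaches 17(W), 16(W), 13(W), 11(W), all W → L
n=19: reaches L-position 18 → W
n=20: reaches L-position 18 → W
n=21: only reaches 20(W), 19(W), 16(W), 14(W), all W → L
n=22: reaches L-position 21 → W
n=23: reaches L-position 21 → W
L entries with 0 ≤ n ≤ 23: n = 0, 3, 6, 9, 12, 15, 18, 21; that makes 8.

8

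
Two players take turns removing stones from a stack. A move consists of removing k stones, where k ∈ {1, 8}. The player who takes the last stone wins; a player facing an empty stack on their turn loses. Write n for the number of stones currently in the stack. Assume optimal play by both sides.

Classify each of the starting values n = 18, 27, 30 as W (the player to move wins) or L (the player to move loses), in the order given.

18: L, 27: L, 30: W

Build the W/L table. Terminal = L. A non-terminal position is W if it has a move to some L; otherwise it is L.
n=0: no move → L
n=1: can move to 0, which is L ⇒ W
n=2: the only move is to 1(W), a W ⇒ L
n=3: can move to 2, which is L ⇒ W
n=4: the only move is to 3(W), a W ⇒ L
n=5: can move to 4, which is L ⇒ W
n=6: the only move is to 5(W), a W ⇒ L
n=7: can move to 6, which is L ⇒ W
n=8: can move to 0, which is L ⇒ W
n=9: moves to 8(W), 1(W); every one is W ⇒ L
n=10: can move to 9, which is L ⇒ W
n=11: moves to 10(W), 3(W); every one is W ⇒ L
n=12: can move to 11, which is L ⇒ W
n=13: moves to 12(W), 5(W); every one is W ⇒ L
n=14: can move to 13, which is L ⇒ W
n=15: moves to 14(W), 7(W); every one is W ⇒ L
n=16: can move to 15, which is L ⇒ W
n=17: can move to 9, which is L ⇒ W
n=18: moves to 17(W), 10(W); every one is W ⇒ L
n=19: can move to 18, which is L ⇒ W
n=20: moves to 19(W), 12(W); every one is W ⇒ L
n=21: can move to 20, which is L ⇒ W
n=22: moves to 21(W), 14(W); every one is W ⇒ L
n=23: can move to 22, which is L ⇒ W
n=24: moves to 23(W), 16(W); every one is W ⇒ L
n=25: can move to 24, which is L ⇒ W
n=26: can move to 18, which is L ⇒ W
n=27: moves to 26(W), 19(W); every one is W ⇒ L
n=28: can move to 27, which is L ⇒ W
n=29: moves to 28(W), 21(W); every one is W ⇒ L
n=30: can move to 29, which is L ⇒ W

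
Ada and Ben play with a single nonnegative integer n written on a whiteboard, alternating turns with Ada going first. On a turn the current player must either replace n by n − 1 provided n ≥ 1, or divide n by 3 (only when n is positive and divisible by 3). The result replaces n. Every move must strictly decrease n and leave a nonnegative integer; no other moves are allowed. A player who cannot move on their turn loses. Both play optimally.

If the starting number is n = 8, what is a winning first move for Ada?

Move to 7.

Work bottom-up. With no move the player to move loses. Otherwise the position is W if at least one move leads to an L position for the opponent, and L if every move leads to a W.
n=0: no move → L
n=1: reaches L-position 0 → W
n=2: only reaches 1(W), which is W → L
n=3: reaches L-position 2 → W
n=4: only reaches 3(W), which is W → L
n=5: reaches L-position 4 → W
n=6: reaches L-position 2 → W
n=7: only reaches 6(W), which is W → L
n=8: reaches L-position 7 → W
From 8, the L positions reachable in one move are: 7.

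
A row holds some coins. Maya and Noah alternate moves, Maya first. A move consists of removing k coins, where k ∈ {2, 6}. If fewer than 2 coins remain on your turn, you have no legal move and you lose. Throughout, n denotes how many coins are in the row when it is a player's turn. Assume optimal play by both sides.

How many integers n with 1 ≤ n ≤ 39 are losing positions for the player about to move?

Build the W/L table. Terminal = L. A non-terminal position is W if it has a move to some L; otherwise it is L.
n=0: no move → L
n=1: no move → L
n=2: can move to 0, which is L ⇒ W
n=3: can move to 1, which is L ⇒ W
n=4: the only move is to 2(W), a W ⇒ L
n=5: the only move is to 3(W), a W ⇒ L
n=6: can move to 4, which is L ⇒ W
n=7: can move to 5, which is L ⇒ W
n=8: moves to 6(W), 2(W); every one is W ⇒ L
n=9: moves to 7(W), 3(W); every one is W ⇒ L
n=10: can move to 8, which is L ⇒ W
n=11: can move to 9, which is L ⇒ W
n=12: moves to 10(W), 6(W); every one is W ⇒ L
n=13: moves to 11(W), 7(W); every one is W ⇒ L
n=14: can move to 12, which is L ⇒ W
n=15: can move to 13, which is L ⇒ W
n=16: moves to 14(W), 10(W); every one is W ⇒ L
n=17: moves to 15(W), 11(W); every one is W ⇒ L
n=18: can move to 16, which is L ⇒ W
n=19: can move to 17, which is L ⇒ W
n=20: moves to 18(W), 14(W); every one is W ⇒ L
n=21: moves to 19(W), 15(W); every one is W ⇒ L
n=22: can move to 20, which is L ⇒ W
n=23: can move to 21, which is L ⇒ W
n=24: moves to 22(W), 18(W); every one is W ⇒ L
n=25: moves to 23(W), 19(W); every one is W ⇒ L
n=26: can move to 24, which is L ⇒ W
n=27: can move to 25, which is L ⇒ W
n=28: moves to 26(W), 22(W); every one is W ⇒ L
n=29: moves to 27(W), 23(W); every one is W ⇒ L
n=30: can move to 28, which is L ⇒ W
n=31: can move to 29, which is L ⇒ W
n=32: moves to 30(W), 26(W); every one is W ⇒ L
n=33: moves to 31(W), 27(W); every one is W ⇒ L
n=34: can move to 32, which is L ⇒ W
n=35: can move to 33, which is L ⇒ W
n=36: moves to 34(W), 30(W); every one is W ⇒ L
n=37: moves to 35(W), 31(W); every one is W ⇒ L
n=38: can move to 36, which is L ⇒ W
n=39: can move to 37, which is L ⇒ W
L entries with 1 ≤ n ≤ 39 (n=0 is outside the asked range and is not counted): n = 1, 4, 5, 8, 9, 12, 13, 16, 17, 20, 21, 24, 25, 28, 29, 32, 33, 36, 37; that makes 19.

19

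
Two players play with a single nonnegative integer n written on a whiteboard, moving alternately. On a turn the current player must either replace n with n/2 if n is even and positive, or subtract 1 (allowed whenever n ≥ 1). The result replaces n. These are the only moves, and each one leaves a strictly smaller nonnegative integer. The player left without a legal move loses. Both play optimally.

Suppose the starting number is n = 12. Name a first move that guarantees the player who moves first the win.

Move to 11.

Classify positions by backward induction: terminal positions (no move available) are L. From any other position, the mover wins iff some move reaches an L.
n=0: no move → L
n=1: reaches L-position 0 → W
n=2: only reaches 1(W), which is W → L
n=3: reaches L-position 2 → W
n=4: reaches L-position 2 → W
n=5: only reaches 4(W), which is W → L
n=6: reaches L-position 5 → W
n=7: only reaches 6(W), which is W → L
n=8: reaches L-position 7 → W
n=9: only reaches 8(W), which is W → L
n=10: reaches L-position 5 → W
n=11: only reaches 10(W), which is W → L
n=12: reaches L-position 11 → W
From 12, the L positions reachable in one move are: 11.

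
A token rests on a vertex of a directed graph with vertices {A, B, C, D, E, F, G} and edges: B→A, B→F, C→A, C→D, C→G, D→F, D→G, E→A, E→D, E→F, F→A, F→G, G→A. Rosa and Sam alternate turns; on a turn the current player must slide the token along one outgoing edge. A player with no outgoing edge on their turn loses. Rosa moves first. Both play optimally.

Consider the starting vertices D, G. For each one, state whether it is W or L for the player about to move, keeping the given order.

Work bottom-up. With no move the player to move loses. Otherwise the position is W if at least one move leads to an L position for the opponent, and L if every move leads to a W.
Every edge goes from a vertex to one that appears earlier in the order A, G, F, D, B, C, E, so processing vertices in that order labels each vertex after all of its successors.
A: no outgoing edge → L
G: reaches L-position A → W
F: reaches L-position A → W
D: only reaches F(W), G(W), all W → L
B: reaches L-position A → W
C: reaches L-position D → W
E: reaches L-position D → W

D: L, G: W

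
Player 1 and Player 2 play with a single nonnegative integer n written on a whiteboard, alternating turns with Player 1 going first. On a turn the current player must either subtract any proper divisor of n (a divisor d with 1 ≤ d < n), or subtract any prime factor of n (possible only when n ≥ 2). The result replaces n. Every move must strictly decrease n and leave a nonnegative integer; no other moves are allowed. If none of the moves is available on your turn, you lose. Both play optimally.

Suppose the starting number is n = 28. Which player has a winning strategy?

Player 1 wins.

Positions with no move are L. A position that does have a move is losing for the player to move precisely when every available move leads to a winning position for the opponent. Fill in the labels:
n=0: no move → L
n=1: no move → L
n=2: can move to 0, which is L ⇒ W
n=3: can move to 0, which is L ⇒ W
n=4: moves to 2(W), 3(W); every one is W ⇒ L
n=5: can move to 0, which is L ⇒ W
n=6: can move to 4, which is L ⇒ W
n=7: can move to 0, which is L ⇒ W
n=8: can move to 4, which is L ⇒ W
n=9: moves to 6(W), 8(W); every one is W ⇒ L
n=10: can move to 9, which is L ⇒ W
n=11: can move to 0, which is L ⇒ W
n=12: can move to 9, which is L ⇒ W
n=13: can move to 0, which is L ⇒ W
n=14: moves to 7(W), 12(W), 13(W); every one is W ⇒ L
n=15: can move to 14, which is L ⇒ W
n=16: can move to 14, which is L ⇒ W
n=17: can move to 0, which is L ⇒ W
n=18: can move to 9, which is L ⇒ W
n=19: can move to 0, which is L ⇒ W
n=20: moves to 10(W), 15(W), 16(W), 18(W), 19(W); every one is W ⇒ L
n=21: can move to 14, which is L ⇒ W
n=22: can move to 20, which is L ⇒ W
n=23: can move to 0, which is L ⇒ W
n=24: can move to 20, which is L ⇒ W
n=25: can move to 20, which is L ⇒ W
n=26: moves to 13(W), 24(W), 25(W); every one is W ⇒ L
n=27: can move to 26, which is L ⇒ W
n=28: can move to 14, which is L ⇒ W
The starting position 28 is W: Player 1 should move to 14, handing over an L position.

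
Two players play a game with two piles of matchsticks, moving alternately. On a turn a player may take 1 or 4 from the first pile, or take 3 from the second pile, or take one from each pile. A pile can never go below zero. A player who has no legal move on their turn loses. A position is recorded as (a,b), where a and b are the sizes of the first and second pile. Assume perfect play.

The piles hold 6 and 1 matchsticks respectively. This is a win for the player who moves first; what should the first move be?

Classify positions by backward induction: terminal positions (no move available) are L. From any other position, the mover wins iff some move reaches an L.
No move ever increases a pile, so every position that can arise here has a ≤ 6 and b ≤ 1; it is enough to label the cells with 0 ≤ a ≤ 6 and 0 ≤ b ≤ 1.
Every move lowers a or b (never raises either), so fill the grid row by row in increasing a, and left to right within a row: each cell's successors are then already labelled.
      b=0  b=1
a=0:    L    L
a=1:    W    W
a=2:    L    L
a=3:    W    W
a=4:    W    W
a=5:    L    L
a=6:    W    W
Cells with no legal move (terminal, hence L): (0,0), (0,1).
The remaining L cells, each justified by listing all of its moves:
(2,0): L (sole option (1,0)(W) is W)
(2,1): L (options (1,1)(W), (1,0)(W) are all W)
(5,0): L (options (4,0)(W), (1,0)(W) are all W)
(5,1): L (options (4,1)(W), (1,1)(W), (4,0)(W) are all W)
Every other cell has at least one move into one of the L cells above, so it is W.
From (6,1), the L positions reachable in one move are: (5,1), (2,1), (5,0). Any move reaching one of these is winning.

Move to (5,1).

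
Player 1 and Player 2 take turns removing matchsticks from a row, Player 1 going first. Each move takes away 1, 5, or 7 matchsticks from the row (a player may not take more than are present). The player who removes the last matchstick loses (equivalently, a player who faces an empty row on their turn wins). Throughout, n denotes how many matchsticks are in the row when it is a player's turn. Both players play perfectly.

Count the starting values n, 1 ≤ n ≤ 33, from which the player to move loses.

17

Compute win/loss labels from the base case upward. A position with no move is W. Any other position is W if it can reach an L in one move, else L.
n=0: no move; the opponent has just taken the last matchstick and therefore loses → W
n=1: only reaches 0(W), which is W → L
n=2: reaches L-position 1 → W
n=3: only reaches 2(W), which is W → L
n=4: reaches L-position 3 → W
n=5: only reaches 4(W), 0(W), all W → L
n=6: reaches L-position 5 → W
n=7: only reaches 6(W), 2(W), 0(W), all W → L
n=8: reaches L-position 7 → W
n=9: only reaches 8(W), 4(W), 2(W), all W → L
n=10: reaches L-position 9 → W
n=11: only reaches 10(W), 6(W), 4(W), all W → L
n=12: reaches L-position 11 → W
n=13: only reaches 12(W), 8(W), 6(W), all W → L
n=14: reaches L-position 13 → W
n=15: only reaches 14(W), 10(W), 8(W), all W → L
n=16: reaches L-position 15 → W
n=17: only reaches 16(W), 12(W), 10(W), all W → L
n=18: reaches L-position 17 → W
n=19: only reaches 18(W), 14(W), 12(W), all W → L
n=20: reaches L-position 19 → W
n=21: only reaches 20(W), 16(W), 14(W), all W → L
n=22: reaches L-position 21 → W
n=23: only reaches 22(W), 18(W), 16(W), all W → L
n=24: reaches L-position 23 → W
n=25: only reaches 24(W), 20(W), 18(W), all W → L
n=26: reaches L-position 25 → W
n=27: only reaches 26(W), 22(W), 20(W), all W → L
n=28: reaches L-position 27 → W
n=29: only reaches 28(W), 24(W), 22(W), all W → L
n=30: reaches L-position 29 → W
n=31: only reaches 30(W), 26(W), 24(W), all W → L
n=32: reaches L-position 31 → W
n=33: only reaches 32(W), 28(W), 26(W), all W → L
L entries with 1 ≤ n ≤ 33 (the range starts at n=1): n = 1, 3, 5, 7, 9, 11, 13, 15, 17, 19, 21, 23, 25, 27, 29, 31, 33; that makes 17.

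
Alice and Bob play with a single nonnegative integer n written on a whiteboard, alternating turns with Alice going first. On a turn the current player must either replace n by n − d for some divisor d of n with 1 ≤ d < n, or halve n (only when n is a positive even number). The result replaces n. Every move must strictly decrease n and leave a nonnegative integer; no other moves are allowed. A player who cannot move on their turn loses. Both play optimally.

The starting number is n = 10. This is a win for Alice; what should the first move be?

Move to 5.

Use the standard recursion: the mover loses at a terminal position; elsewhere, the mover wins exactly when some move hands the opponent an L position.
n=0: no move → L
n=1: no move → L
n=2: →1(L), so W
n=3: →2(W) only, which is W, so L
n=4: →3(L), so W
n=5: →4(W) only, which is W, so L
n=6: →3(L), so W
n=7: →6(W) only, which is W, so L
n=8: →7(L), so W
n=9: →6(W), 8(W) — all W, so L
n=10: →5(L), so W
From 10, the L positions reachable in one move are: 5, 9. Any move reaching one of these is winning.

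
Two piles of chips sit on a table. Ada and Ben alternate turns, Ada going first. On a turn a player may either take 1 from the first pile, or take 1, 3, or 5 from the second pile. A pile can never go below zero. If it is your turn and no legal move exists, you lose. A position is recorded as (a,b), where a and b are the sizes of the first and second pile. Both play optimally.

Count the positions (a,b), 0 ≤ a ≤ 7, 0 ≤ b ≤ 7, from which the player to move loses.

Classify positions by backward induction: terminal positions (no move available) are L. From any other position, the mover wins iff some move reaches an L.
Every move lowers a or b (never raises either), so fill the grid row by row in increasing a, and left to right within a row: each cell's successors are then already labelled.
      b=0  b=1  b=2  b=3  b=4  b=5  b=6  b=7
a=0:    L    W    L    W    L    W    L    W
a=1:    W    L    W    L    W    L    W    L
a=2:    L    W    L    W    L    W    L    W
a=3:    W    L    W    L    W    L    W    L
a=4:    L    W    L    W    L    W    L    W
a=5:    W    L    W    L    W    L    W    L
a=6:    L    W    L    W    L    W    L    W
a=7:    W    L    W    L    W    L    W    L
Cells with no legal move (terminal, hence L): (0,0).
The remaining L cells, each justified by listing all of its moves:
(0,2): only reaches (0,1)(W), which is W → L
(0,4): only reaches (0,3)(W), (0,1)(W), all W → L
(0,6): only reaches (0,5)(W), (0,3)(W), (0,1)(W), all W → L
(1,1): only reaches (0,1)(W), (1,0)(W), all W → L
(1,3): only reaches (0,3)(W), (1,2)(W), (1,0)(W), all W → L
(1,5): only reaches (0,5)(W), (1,4)(W), (1,2)(W), (1,0)(W), all W → L
(1,7): only reaches (0,7)(W), (1,6)(W), (1,4)(W), (1,2)(W), all W → L
(2,0): only reaches (1,0)(W), which is W → L
(2,2): only reaches (1,2)(W), (2,1)(W), all W → L
(2,4): only reaches (1,4)(W), (2,3)(W), (2,1)(W), all W → L
(2,6): only reaches (1,6)(W), (2,5)(W), (2,3)(W), (2,1)(W), all W → L
(3,1): only reaches (2,1)(W), (3,0)(W), all W → L
(3,3): only reaches (2,3)(W), (3,2)(W), (3,0)(W), all W → L
(3,5): only reaches (2,5)(W), (3,4)(W), (3,2)(W), (3,0)(W), all W → L
(3,7): only reaches (2,7)(W), (3,6)(W), (3,4)(W), (3,2)(W), all W → L
(4,0): only reaches (3,0)(W), which is W → L
(4,2): only reaches (3,2)(W), (4,1)(W), all W → L
(4,4): only reaches (3,4)(W), (4,3)(W), (4,1)(W), all W → L
(4,6): only reaches (3,6)(W), (4,5)(W), (4,3)(W), (4,1)(W), all W → L
(5,1): only reaches (4,1)(W), (5,0)(W), all W → L
(5,3): only reaches (4,3)(W), (5,2)(W), (5,0)(W), all W → L
(5,5): only reaches (4,5)(W), (5,4)(W), (5,2)(W), (5,0)(W), all W → L
(5,7): only reaches (4,7)(W), (5,6)(W), (5,4)(W), (5,2)(W), all W → L
(6,0): only reaches (5,0)(W), which is W → L
(6,2): only reaches (5,2)(W), (6,1)(W), all W → L
(6,4): only reaches (5,4)(W), (6,3)(W), (6,1)(W), all W → L
(6,6): only reaches (5,6)(W), (6,5)(W), (6,3)(W), (6,1)(W), all W → L
(7,1): only reaches (6,1)(W), (7,0)(W), all W → L
(7,3): only reaches (6,3)(W), (7,2)(W), (7,0)(W), all W → L
(7,5): only reaches (6,5)(W), (7,4)(W), (7,2)(W), (7,0)(W), all W → L
(7,7): only reaches (6,7)(W), (7,6)(W), (7,4)(W), (7,2)(W), all W → L
Every other cell has at least one move into one of the L cells above, so it is W.
L cells per row: a=0: 4, a=1: 4, a=2: 4, a=3: 4, a=4: 4, a=5: 4, a=6: 4, a=7: 4; total 32.

32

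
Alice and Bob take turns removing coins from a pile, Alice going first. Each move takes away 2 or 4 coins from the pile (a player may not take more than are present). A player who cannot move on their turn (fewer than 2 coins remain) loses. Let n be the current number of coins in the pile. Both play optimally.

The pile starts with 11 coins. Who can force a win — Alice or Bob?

Use the standard recursion: the mover loses at a terminal position; elsewhere, the mover wins exactly when some move hands the opponent an L position.
n=0: no move → L
n=1: no move → L
n=2: can move to 0, which is L ⇒ W
n=3: can move to 1, which is L ⇒ W
n=4: can move to 0, which is L ⇒ W
n=5: can move to 1, which is L ⇒ W
n=6: moves to 4(W), 2(W); every one is W ⇒ L
n=7: moves to 5(W), 3(W); every one is W ⇒ L
n=8: can move to 6, which is L ⇒ W
n=9: can move to 7, which is L ⇒ W
n=10: can move to 6, which is L ⇒ W
n=11: can move to 7, which is L ⇒ W
From 11 Alice can remove 4, leaving 7, reaching an L position.

Alice wins.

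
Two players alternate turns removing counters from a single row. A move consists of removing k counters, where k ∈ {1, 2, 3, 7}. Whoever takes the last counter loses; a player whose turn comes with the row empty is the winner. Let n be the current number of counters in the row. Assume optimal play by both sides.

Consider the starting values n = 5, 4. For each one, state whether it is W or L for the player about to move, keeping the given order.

Compute win/loss labels from the base case upward. A position with no move is W. Any other position is W if it can reach an L in one move, else L.
n=0: no move; the opponent has just taken the last counter and therefore loses → W
n=1: →0(W) only, which is W, so L
n=2: →1(L), so W
n=3: →1(L), so W
n=4: →1(L), so W
n=5: →4(W), 3(W), 2(W) — all W, so L

5: L, 4: W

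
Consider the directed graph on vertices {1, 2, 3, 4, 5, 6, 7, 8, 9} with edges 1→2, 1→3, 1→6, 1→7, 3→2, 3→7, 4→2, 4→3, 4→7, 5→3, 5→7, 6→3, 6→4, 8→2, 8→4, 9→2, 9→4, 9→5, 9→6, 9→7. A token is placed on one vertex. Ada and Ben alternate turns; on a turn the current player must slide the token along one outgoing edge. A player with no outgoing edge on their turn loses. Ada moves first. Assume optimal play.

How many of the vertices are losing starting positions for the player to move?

3

Work bottom-up. With no move the player to move loses. Otherwise the position is W if at least one move leads to an L position for the opponent, and L if every move leads to a W.
Every edge goes from a vertex to one that appears earlier in the order 7, 2, 3, 5, 4, 6, 9, 1, 8, so processing vertices in that order labels each vertex after all of its successors.
7: no outgoing edge → L
2: no outgoing edge → L
3: →2(L), so W
5: →7(L), so W
4: →2(L), so W
6: →4(W), 3(W) — all W, so L
9: →6(L), so W
1: →6(L), so W
8: →2(L), so W
The L vertices are 2, 6, 7; that is 3 in all.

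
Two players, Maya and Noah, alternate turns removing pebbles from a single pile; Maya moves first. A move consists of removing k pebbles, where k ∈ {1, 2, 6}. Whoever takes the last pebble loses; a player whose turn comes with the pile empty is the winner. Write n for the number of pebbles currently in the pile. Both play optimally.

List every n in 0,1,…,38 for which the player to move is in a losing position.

Use the standard recursion: the mover wins at a terminal position; elsewhere, the mover wins exactly when some move hands the opponent an L position.
n=0: no move; the opponent has just taken the last pebble and therefore loses → W
n=1: only reaches 0(W), which is W → L
n=2: reaches L-position 1 → W
n=3: reaches L-position 1 → W
n=4: only reaches 3(W), 2(W), all W → L
n=5: reaches L-position 4 → W
n=6: reaches L-position 4 → W
n=7: reaches L-position 1 → W
n=8: only reaches 7(W), 6(W), 2(W), all W → L
n=9: reaches L-position 8 → W
n=10: reaches L-position 8 → W
n=11: only reaches 10(W), 9(W), 5(W), all W → L
n=12: reaches L-position 11 → W
n=13: reaches L-position 11 → W
n=14: reaches L-position 8 → W
n=15: only reaches 14(W), 13(W), 9(W), all W → L
n=16: reaches L-position 15 → W
n=17: reaches L-position 15 → W
n=18: only reaches 17(W), 16(W), 12(W), all W → L
n=19: reaches L-position 18 → W
n=20: reaches L-position 18 → W
n=21: reaches L-position 15 → W
n=22: only reaches 21(W), 20(W), 16(W), all W → L
n=23: reaches L-position 22 → W
n=24: reaches L-position 22 → W
n=25: only reaches 24(W), 23(W), 19(W), all W → L
n=26: reaches L-position 25 → W
n=27: reaches L-position 25 → W
n=28: reaches L-position 22 → W
n=29: only reaches 28(W), 27(W), 23(W), all W → L
n=30: reaches L-position 29 → W
n=31: reaches L-position 29 → W
n=32: only reaches 31(W), 30(W), 26(W), all W → L
n=33: reaches L-position 32 → W
n=34: reaches L-position 32 → W
n=35: reaches L-position 29 → W
n=36: only reaches 35(W), 34(W), 30(W), all W → L
n=37: reaches L-position 36 → W
n=38: reaches L-position 36 → W
Reading off the rows marked L gives the requested list; there are 11 such values of n.

1, 4, 8, 11, 15, 18, 22, 25, 29, 32, 36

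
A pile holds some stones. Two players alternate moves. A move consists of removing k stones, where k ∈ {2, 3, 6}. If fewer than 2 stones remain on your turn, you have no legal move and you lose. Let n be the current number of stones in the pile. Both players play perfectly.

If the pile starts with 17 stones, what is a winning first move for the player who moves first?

Remove 3, leaving 14.

Compute win/loss labels from the base case upward. A position with no move is L. Any other position is W if it can reach an L in one move, else L.
n=0: no move → L
n=1: no move → L
n=2: →0(L), so W
n=3: →1(L), so W
n=4: →1(L), so W
n=5: →3(W), 2(W) — all W, so L
n=6: →0(L), so W
n=7: →5(L), so W
n=8: →5(L), so W
n=9: →7(W), 6(W), 3(W) — all W, so L
n=10: →8(W), 7(W), 4(W) — all W, so L
n=11: →9(L), so W
n=12: →10(L), so W
n=13: →10(L), so W
n=14: →12(W), 11(W), 8(W) — all W, so L
n=15: →9(L), so W
n=16: →14(L), so W
n=17: →14(L), so W
From 17, the L positions reachable in one move are: 14.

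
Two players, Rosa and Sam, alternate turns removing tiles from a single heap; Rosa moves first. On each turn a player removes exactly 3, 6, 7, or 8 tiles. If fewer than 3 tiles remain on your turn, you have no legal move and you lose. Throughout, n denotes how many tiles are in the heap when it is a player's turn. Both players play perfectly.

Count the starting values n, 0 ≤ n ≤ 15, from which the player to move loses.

6

Use the standard recursion: the mover loses at a terminal position; elsewhere, the mover wins exactly when some move hands the opponent an L position.
n=0: no move → L
n=1: no move → L
n=2: no move → L
n=3: can move to 0, which is L ⇒ W
n=4: can move to 1, which is L ⇒ W
n=5: can move to 2, which is L ⇒ W
n=6: can move to 0, which is L ⇒ W
n=7: can move to 1, which is L ⇒ W
n=8: can move to 2, which is L ⇒ W
n=9: can move to 2, which is L ⇒ W
n=10: can move to 2, which is L ⇒ W
n=11: moves to 8(W), 5(W), 4(W), 3(W); every one is W ⇒ L
n=12: moves to 9(W), 6(W), 5(W), 4(W); every one is W ⇒ L
n=13: moves to 10(W), 7(W), 6(W), 5(W); every one is W ⇒ L
n=14: can move to 11, which is L ⇒ W
n=15: can move to 12, which is L ⇒ W
L entries with 0 ≤ n ≤ 15: n = 0, 1, 2, 11, 12, 13; that makes 6.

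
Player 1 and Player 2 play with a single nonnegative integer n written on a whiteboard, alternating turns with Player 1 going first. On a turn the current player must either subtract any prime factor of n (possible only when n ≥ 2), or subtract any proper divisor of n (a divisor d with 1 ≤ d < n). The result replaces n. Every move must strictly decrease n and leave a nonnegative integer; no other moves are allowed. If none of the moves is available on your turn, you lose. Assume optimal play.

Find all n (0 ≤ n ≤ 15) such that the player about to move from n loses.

0, 1, 4, 9, 14

Label each position W (a win for the player to move) or L (a loss). A position with no legal move is L; any other position is W exactly when some move reaches an L, and L when every move reaches a W.
n=0: no move → L
n=1: no move → L
n=2: can move to 0, which is L ⇒ W
n=3: can move to 0, which is L ⇒ W
n=4: moves to 2(W), 3(W); every one is W ⇒ L
n=5: can move to 0, which is L ⇒ W
n=6: can move to 4, which is L ⇒ W
n=7: can move to 0, which is L ⇒ W
n=8: can move to 4, which is L ⇒ W
n=9: moves to 6(W), 8(W); every one is W ⇒ L
n=10: can move to 9, which is L ⇒ W
n=11: can move to 0, which is L ⇒ W
n=12: can move to 9, which is L ⇒ W
n=13: can move to 0, which is L ⇒ W
n=14: moves to 7(W), 12(W), 13(W); every one is W ⇒ L
n=15: can move to 14, which is L ⇒ W
The losing starting values of n are exactly the entries labelled L in this table (5 of them).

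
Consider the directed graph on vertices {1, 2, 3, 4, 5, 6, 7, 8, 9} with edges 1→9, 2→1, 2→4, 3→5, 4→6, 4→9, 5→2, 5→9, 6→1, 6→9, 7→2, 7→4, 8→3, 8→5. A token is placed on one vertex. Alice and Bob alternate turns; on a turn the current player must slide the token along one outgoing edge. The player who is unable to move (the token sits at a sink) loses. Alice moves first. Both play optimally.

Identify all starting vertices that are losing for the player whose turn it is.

2, 3, 9

Work bottom-up. With no move the player to move loses. Otherwise the position is W if at least one move leads to an L position for the opponent, and L if every move leads to a W.
Every edge goes from a vertex to one that appears earlier in the order 9, 1, 6, 4, 2, 5, 3, 7, 8, so processing vertices in that order labels each vertex after all of its successors.
9: no outgoing edge → L
1: reaches L-position 9 → W
6: reaches L-position 9 → W
4: reaches L-position 9 → W
2: only reaches 4(W), 1(W), all W → L
5: reaches L-position 2 → W
3: only reaches 5(W), which is W → L
7: reaches L-position 2 → W
8: reaches L-position 3 → W
The losing starting vertices are exactly the entries labelled L in this table (3 of them).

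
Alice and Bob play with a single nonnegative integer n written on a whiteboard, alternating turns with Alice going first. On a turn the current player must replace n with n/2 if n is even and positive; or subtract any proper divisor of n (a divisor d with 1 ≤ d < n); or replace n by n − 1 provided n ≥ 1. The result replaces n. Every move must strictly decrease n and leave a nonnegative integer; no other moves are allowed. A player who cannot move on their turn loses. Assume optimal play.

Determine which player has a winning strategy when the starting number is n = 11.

Build the W/L table. Terminal = L. A non-terminal position is W if it has a move to some L; otherwise it is L.
n=0: no move → L
n=1: →0(L), so W
n=2: →1(W) only, which is W, so L
n=3: →2(L), so W
n=4: →2(L), so W
n=5: →4(W) only, which is W, so L
n=6: →5(L), so W
n=7: →6(W) only, which is W, so L
n=8: →7(L), so W
n=9: →6(W), 8(W) — all W, so L
n=10: →5(L), so W
n=11: →10(W) only, which is W, so L
The starting position 11 is L: whatever Alice does, the opponent receives a W position.

Bob wins.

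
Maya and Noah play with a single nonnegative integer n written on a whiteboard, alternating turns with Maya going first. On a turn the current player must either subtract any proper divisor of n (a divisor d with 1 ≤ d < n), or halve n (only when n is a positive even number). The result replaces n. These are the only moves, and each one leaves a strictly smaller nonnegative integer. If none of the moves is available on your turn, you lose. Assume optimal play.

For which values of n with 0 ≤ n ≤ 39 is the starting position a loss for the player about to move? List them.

0, 1, 3, 5, 7, 9, 11, 13, 15, 17, 19, 21, 23, 25, 27, 29, 31, 33, 35, 37, 39

Use the standard recursion: the mover loses at a terminal position; elsewhere, the mover wins exactly when some move hands the opponent an L position.
n=0: no move → L
n=1: no move → L
n=2: can move to 1, which is L ⇒ W
n=3: the only move is to 2(W), a W ⇒ L
n=4: can move to 3, which is L ⇒ W
n=5: the only move is to 4(W), a W ⇒ L
n=6: can move to 3, which is L ⇒ W
n=7: the only move is to 6(W), a W ⇒ L
n=8: can move to 7, which is L ⇒ W
n=9: moves to 6(W), 8(W); every one is W ⇒ L
n=10: can move to 5, which is L ⇒ W
n=11: the only move is to 10(W), a W ⇒ L
n=12: can move to 9, which is L ⇒ W
n=13: the only move is to 12(W), a W ⇒ L
n=14: can move to 7, which is L ⇒ W
n=15: moves to 10(W), 12(W), 14(W); every one is W ⇒ L
n=16: can move to 15, which is L ⇒ W
n=17: the only move is to 16(W), a W ⇒ L
n=18: can move to 9, which is L ⇒ W
n=19: the only move is to 18(W), a W ⇒ L
n=20: can move to 15, which is L ⇒ W
n=21: moves to 14(W), 18(W), 20(W); every one is W ⇒ L
n=22: can move to 11, which is L ⇒ W
n=23: the only move is to 22(W), a W ⇒ L
n=24: can move to 21, which is L ⇒ W
n=25: moves to 20(W), 24(W); every one is W ⇒ L
n=26: can move to 13, which is L ⇒ W
n=27: moves to 18(W), 24(W), 26(W); every one is W ⇒ L
n=28: can move to 21, which is L ⇒ W
n=29: the only move is to 28(W), a W ⇒ L
n=30: can move to 15, which is L ⇒ W
n=31: the only move is to 30(W), a W ⇒ L
n=32: can move to 31, which is L ⇒ W
n=33: moves to 22(W), 30(W), 32(W); every one is W ⇒ L
n=34: can move to 17, which is L ⇒ W
n=35: moves to 28(W), 30(W), 34(W); every one is W ⇒ L
n=36: can move to 27, which is L ⇒ W
n=37: the only move is to 36(W), a W ⇒ L
n=38: can move to 19, which is L ⇒ W
n=39: moves to 26(W), 36(W), 38(W); every one is W ⇒ L
Reading off the rows marked L gives the requested list; there are 21 such values of n.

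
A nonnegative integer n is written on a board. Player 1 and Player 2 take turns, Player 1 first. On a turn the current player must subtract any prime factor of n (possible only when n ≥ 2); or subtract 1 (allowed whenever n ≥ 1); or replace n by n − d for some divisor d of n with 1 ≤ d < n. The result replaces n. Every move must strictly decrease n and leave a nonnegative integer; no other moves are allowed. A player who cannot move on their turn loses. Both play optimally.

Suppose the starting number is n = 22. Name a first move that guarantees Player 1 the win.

Compute win/loss labels from the base case upward. A position with no move is L. Any other position is W if it can reach an L in one move, else L.
n=0: no move → L
n=1: →0(L), so W
n=2: →0(L), so W
n=3: →0(L), so W
n=4: →2(W), 3(W) — all W, so L
n=5: →0(L), so W
n=6: →4(L), so W
n=7: →0(L), so W
n=8: →4(L), so W
n=9: →6(W), 8(W) — all W, so L
n=10: →9(L), so W
n=11: →0(L), so W
n=12: →9(L), so W
n=13: →0(L), so W
n=14: →7(W), 12(W), 13(W) — all W, so L
n=15: →14(L), so W
n=16: →14(L), so W
n=17: →0(L), so W
n=18: →9(L), so W
n=19: →0(L), so W
n=20: →10(W), 15(W), 16(W), 18(W), 19(W) — all W, so L
n=21: →14(L), so W
n=22: →20(L), so W
From 22, the L positions reachable in one move are: 20.

Move to 20.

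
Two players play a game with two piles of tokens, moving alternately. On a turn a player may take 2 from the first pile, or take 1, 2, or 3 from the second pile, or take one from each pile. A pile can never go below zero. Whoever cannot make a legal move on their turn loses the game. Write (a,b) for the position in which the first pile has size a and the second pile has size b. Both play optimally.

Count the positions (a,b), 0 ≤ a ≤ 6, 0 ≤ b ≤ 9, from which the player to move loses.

Compute win/loss labels from the base case upward. A position with no move is L. Any other position is W if it can reach an L in one move, else L.
Every move lowers a or b (never raises either), so fill the grid row by row in increasing a, and left to right within a row: each cell's successors are then already labelled.
      b=0  b=1  b=2  b=3  b=4  b=5  b=6  b=7  b=8  b=9
a=0:    L    W    W    W    L    W    W    W    L    W
a=1:    L    W    W    W    L    W    W    W    L    W
a=2:    W    W    L    W    W    W    L    W    W    W
a=3:    W    L    W    W    W    L    W    W    W    L
a=4:    L    W    W    W    L    W    W    W    L    W
a=5:    L    W    W    W    L    W    W    W    L    W
a=6:    W    W    L    W    W    W    L    W    W    W
Cells with no legal move (terminal, hence L): (0,0), (1,0).
The remaining L cells, each justified by listing all of its moves:
(0,4): only reaches (0,3)(W), (0,2)(W), (0,1)(W), all W → L
(0,8): only reaches (0,7)(W), (0,6)(W), (0,5)(W), all W → L
(1,4): only reaches (1,3)(W), (1,2)(W), (1,1)(W), (0,3)(W), all W → L
(1,8): only reaches (1,7)(W), (1,6)(W), (1,5)(W), (0,7)(W), all W → L
(2,2): only reaches (0,2)(W), (2,1)(W), (2,0)(W), (1,1)(W), all W → L
(2,6): only reaches (0,6)(W), (2,5)(W), (2,4)(W), (2,3)(W), (1,5)(W), all W → L
(3,1): only reaches (1,1)(W), (3,0)(W), (2,0)(W), all W → L
(3,5): only reaches (1,5)(W), (3,4)(W), (3,3)(W), (3,2)(W), (2,4)(W), all W → L
(3,9): only reaches (1,9)(W), (3,8)(W), (3,7)(W), (3,6)(W), (2,8)(W), all W → L
(4,0): only reaches (2,0)(W), which is W → L
(4,4): only reaches (2,4)(W), (4,3)(W), (4,2)(W), (4,1)(W), (3,3)(W), all W → L
(4,8): only reaches (2,8)(W), (4,7)(W), (4,6)(W), (4,5)(W), (3,7)(W), all W → L
(5,0): only reaches (3,0)(W), which is W → L
(5,4): only reaches (3,4)(W), (5,3)(W), (5,2)(W), (5,1)(W), (4,3)(W), all W → L
(5,8): only reaches (3,8)(W), (5,7)(W), (5,6)(W), (5,5)(W), (4,7)(W), all W → L
(6,2): only reaches (4,2)(W), (6,1)(W), (6,0)(W), (5,1)(W), all W → L
(6,6): only reaches (4,6)(W), (6,5)(W), (6,4)(W), (6,3)(W), (5,5)(W), all W → L
Every other cell has at least one move into one of the L cells above, so it is W.
L cells per row: a=0: 3, a=1: 3, a=2: 2, a=3: 3, a=4: 3, a=5: 3, a=6: 2; total 19.

19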